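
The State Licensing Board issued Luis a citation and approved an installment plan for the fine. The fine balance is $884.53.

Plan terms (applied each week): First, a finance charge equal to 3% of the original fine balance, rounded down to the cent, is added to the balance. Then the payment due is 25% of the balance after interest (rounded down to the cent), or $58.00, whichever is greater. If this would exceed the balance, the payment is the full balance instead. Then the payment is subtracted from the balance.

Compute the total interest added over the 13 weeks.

Week 1: opening $884.53; interest $26.53 → $911.06; payment $227.76; balance $683.30
Week 2: opening $683.30; interest $26.53 → $709.83; payment $177.45; balance $532.38
Week 3: opening $532.38; interest $26.53 → $558.91; payment $139.72; balance $419.19
Week 4: opening $419.19; interest $26.53 → $445.72; payment $111.43; balance $334.29
Week 5: opening $334.29; interest $26.53 → $360.82; payment $90.20; balance $270.62
Week 6: opening $270.62; interest $26.53 → $297.15; payment $74.28; balance $222.87
Week 7: opening $222.87; interest $26.53 → $249.40; payment $62.35; balance $187.05
Week 8: opening $187.05; interest $26.53 → $213.58; payment $58.00; balance $155.58
Week 9: opening $155.58; interest $26.53 → $182.11; payment $58.00; balance $124.11
Week 10: opening $124.11; interest $26.53 → $150.64; payment $58.00; balance $92.64
Week 11: opening $92.64; interest $26.53 → $119.17; payment $58.00; balance $61.17
Week 12: opening $61.17; interest $26.53 → $87.70; payment $58.00; balance $29.70
Week 13: opening $29.70; interest $26.53 → $56.23; payment $56.23; balance $0.00
Total interest: $26.53 + $26.53 + $26.53 + $26.53 + $26.53 + $26.53 + $26.53 + $26.53 + $26.53 + $26.53 + $26.53 + $26.53 + $26.53 = $344.89

$344.89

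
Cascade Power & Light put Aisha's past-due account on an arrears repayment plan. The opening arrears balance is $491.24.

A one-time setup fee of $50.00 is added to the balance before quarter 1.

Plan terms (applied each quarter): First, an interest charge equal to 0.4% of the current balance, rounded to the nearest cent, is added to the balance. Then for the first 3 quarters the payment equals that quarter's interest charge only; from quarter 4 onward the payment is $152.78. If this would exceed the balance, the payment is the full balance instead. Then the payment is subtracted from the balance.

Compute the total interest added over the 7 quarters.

$11.51

Quarter 1: $541.24 +$2.16 interest = $543.40; pay $2.16 → $541.24
Quarter 2: $541.24 +$2.16 interest = $543.40; pay $2.16 → $541.24
Quarter 3: $541.24 +$2.16 interest = $543.40; pay $2.16 → $541.24
Quarter 4: $541.24 +$2.16 interest = $543.40; pay $152.78 → $390.62
Quarter 5: $390.62 +$1.56 interest = $392.18; pay $152.78 → $239.40
Quarter 6: $239.40 +$0.96 interest = $240.36; pay $152.78 → $87.58
Quarter 7: $87.58 +$0.35 interest = $87.93; pay $87.93 → $0.00
Total interest: $2.16 + $2.16 + $2.16 + $2.16 + $1.56 + $0.96 + $0.35 = $11.51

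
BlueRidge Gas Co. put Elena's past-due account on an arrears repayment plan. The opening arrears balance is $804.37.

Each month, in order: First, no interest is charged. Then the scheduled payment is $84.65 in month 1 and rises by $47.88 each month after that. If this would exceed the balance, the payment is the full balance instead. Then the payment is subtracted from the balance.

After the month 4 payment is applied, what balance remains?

Month 1: opening $804.37; payment $84.65; balance $719.72
Month 2: opening $719.72; payment $132.53; balance $587.19
Month 3: opening $587.19; payment $180.41; balance $406.78
Month 4: opening $406.78; payment $228.29; balance $178.49

$178.49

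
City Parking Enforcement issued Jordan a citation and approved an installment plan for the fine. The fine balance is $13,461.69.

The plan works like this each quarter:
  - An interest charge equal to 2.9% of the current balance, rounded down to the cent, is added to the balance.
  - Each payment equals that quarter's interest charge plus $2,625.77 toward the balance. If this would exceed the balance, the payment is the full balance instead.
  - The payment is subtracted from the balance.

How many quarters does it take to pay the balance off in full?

6

Quarter 1: opening $13,461.69; interest $390.38 → $13,852.07; payment $3,016.15; balance $10,835.92
Quarter 2: opening $10,835.92; interest $314.24 → $11,150.16; payment $2,940.01; balance $8,210.15
Quarter 3: opening $8,210.15; interest $238.09 → $8,448.24; payment $2,863.86; balance $5,584.38
Quarter 4: opening $5,584.38; interest $161.94 → $5,746.32; payment $2,787.71; balance $2,958.61
Quarter 5: opening $2,958.61; interest $85.79 → $3,044.40; payment $2,711.56; balance $332.84
Quarter 6: opening $332.84; interest $9.65 → $342.49; payment $342.49; balance $0.00
Balance reaches $0.00 in quarter 6.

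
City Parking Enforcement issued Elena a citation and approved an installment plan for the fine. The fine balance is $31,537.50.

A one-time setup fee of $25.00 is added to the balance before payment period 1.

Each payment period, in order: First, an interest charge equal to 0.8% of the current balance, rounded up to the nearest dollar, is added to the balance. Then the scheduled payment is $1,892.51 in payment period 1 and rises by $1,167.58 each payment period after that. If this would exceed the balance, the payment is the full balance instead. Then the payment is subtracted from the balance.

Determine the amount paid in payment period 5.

$6,562.83

Payment period 1: $31,562.50 +$253.00 interest = $31,815.50; pay $1,892.51 → $29,922.99
Payment period 2: $29,922.99 +$240.00 interest = $30,162.99; pay $3,060.09 → $27,102.90
Payment period 3: $27,102.90 +$217.00 interest = $27,319.90; pay $4,227.67 → $23,092.23
Payment period 4: $23,092.23 +$185.00 interest = $23,277.23; pay $5,395.25 → $17,881.98
Payment period 5: $17,881.98 +$144.00 interest = $18,025.98; pay $6,562.83 → $11,463.15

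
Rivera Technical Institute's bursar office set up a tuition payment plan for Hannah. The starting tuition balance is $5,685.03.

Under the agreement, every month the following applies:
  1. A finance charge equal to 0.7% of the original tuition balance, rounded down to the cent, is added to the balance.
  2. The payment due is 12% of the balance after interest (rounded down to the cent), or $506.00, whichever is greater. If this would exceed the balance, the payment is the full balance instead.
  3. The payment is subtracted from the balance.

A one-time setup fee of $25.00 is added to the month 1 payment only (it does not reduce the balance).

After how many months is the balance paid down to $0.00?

12

Month 1: opening $5,685.03; interest $39.79 → $5,724.82; payment $686.97 (+ $25.00 fee); balance $5,037.85
Month 2: opening $5,037.85; interest $39.79 → $5,077.64; payment $609.31; balance $4,468.33
Month 3: opening $4,468.33; interest $39.79 → $4,508.12; payment $540.97; balance $3,967.15
Month 4: opening $3,967.15; interest $39.79 → $4,006.94; payment $506.00; balance $3,500.94
Month 5: opening $3,500.94; interest $39.79 → $3,540.73; payment $506.00; balance $3,034.73
Month 6: opening $3,034.73; interest $39.79 → $3,074.52; payment $506.00; balance $2,568.52
Month 7: opening $2,568.52; interest $39.79 → $2,608.31; payment $506.00; balance $2,102.31
Month 8: opening $2,102.31; interest $39.79 → $2,142.10; payment $506.00; balance $1,636.10
Month 9: opening $1,636.10; interest $39.79 → $1,675.89; payment $506.00; balance $1,169.89
Month 10: opening $1,169.89; interest $39.79 → $1,209.68; payment $506.00; balance $703.68
Month 11: opening $703.68; interest $39.79 → $743.47; payment $506.00; balance $237.47
Month 12: opening $237.47; interest $39.79 → $277.26; payment $277.26; balance $0.00
Balance reaches $0.00 in month 12.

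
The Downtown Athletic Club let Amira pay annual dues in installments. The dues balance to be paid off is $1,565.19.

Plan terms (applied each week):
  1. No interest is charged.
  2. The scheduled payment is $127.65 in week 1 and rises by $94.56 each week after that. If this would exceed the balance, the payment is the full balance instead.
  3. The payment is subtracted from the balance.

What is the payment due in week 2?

$222.21

Week 1: opening $1,565.19; payment $127.65; balance $1,437.54
Week 2: opening $1,437.54; payment $222.21; balance $1,215.33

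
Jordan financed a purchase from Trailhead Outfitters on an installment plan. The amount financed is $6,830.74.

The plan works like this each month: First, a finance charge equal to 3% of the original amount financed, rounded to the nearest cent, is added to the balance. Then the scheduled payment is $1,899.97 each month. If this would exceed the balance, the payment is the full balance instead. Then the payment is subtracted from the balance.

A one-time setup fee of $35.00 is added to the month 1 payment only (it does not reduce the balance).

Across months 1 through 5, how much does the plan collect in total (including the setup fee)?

$7,890.34

Month 1: opening $6,830.74; interest $204.92 → $7,035.66; payment $1,899.97 (+ $35.00 fee); balance $5,135.69
Month 2: opening $5,135.69; interest $204.92 → $5,340.61; payment $1,899.97; balance $3,440.64
Month 3: opening $3,440.64; interest $204.92 → $3,645.56; payment $1,899.97; balance $1,745.59
Month 4: opening $1,745.59; interest $204.92 → $1,950.51; payment $1,899.97; balance $50.54
Month 5: opening $50.54; interest $204.92 → $255.46; payment $255.46; balance $0.00
Total paid: $7,890.34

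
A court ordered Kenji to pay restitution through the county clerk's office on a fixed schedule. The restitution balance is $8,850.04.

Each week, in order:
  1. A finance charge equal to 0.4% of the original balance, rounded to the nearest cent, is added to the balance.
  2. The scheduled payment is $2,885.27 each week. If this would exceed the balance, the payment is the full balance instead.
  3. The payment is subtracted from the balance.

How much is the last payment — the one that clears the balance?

$335.83

Week 1: $8,850.04 +$35.40 interest = $8,885.44; pay $2,885.27 → $6,000.17
Week 2: $6,000.17 +$35.40 interest = $6,035.57; pay $2,885.27 → $3,150.30
Week 3: $3,150.30 +$35.40 interest = $3,185.70; pay $2,885.27 → $300.43
Week 4: $300.43 +$35.40 interest = $335.83; pay $335.83 → $0.00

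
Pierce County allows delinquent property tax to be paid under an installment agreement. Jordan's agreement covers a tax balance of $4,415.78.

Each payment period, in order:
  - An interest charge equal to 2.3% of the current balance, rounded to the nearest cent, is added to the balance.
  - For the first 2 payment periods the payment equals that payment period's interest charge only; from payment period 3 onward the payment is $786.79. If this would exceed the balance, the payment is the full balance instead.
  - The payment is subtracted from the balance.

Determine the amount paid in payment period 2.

# | Opening | Interest | Payment | End bal
1 | $4,415.78 | $101.56 | $101.56 | $4,415.78
2 | $4,415.78 | $101.56 | $101.56 | $4,415.78

$101.56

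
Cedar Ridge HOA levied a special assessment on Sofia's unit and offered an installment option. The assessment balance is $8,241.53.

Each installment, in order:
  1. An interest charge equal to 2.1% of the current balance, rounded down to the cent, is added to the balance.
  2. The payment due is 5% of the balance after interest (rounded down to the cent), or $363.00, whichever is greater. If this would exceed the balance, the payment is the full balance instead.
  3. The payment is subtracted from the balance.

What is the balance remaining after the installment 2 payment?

# | Opening | Interest | Payment | End bal
1 | $8,241.53 | $173.07 | $420.73 | $7,993.87
2 | $7,993.87 | $167.87 | $408.08 | $7,753.66

$7,753.66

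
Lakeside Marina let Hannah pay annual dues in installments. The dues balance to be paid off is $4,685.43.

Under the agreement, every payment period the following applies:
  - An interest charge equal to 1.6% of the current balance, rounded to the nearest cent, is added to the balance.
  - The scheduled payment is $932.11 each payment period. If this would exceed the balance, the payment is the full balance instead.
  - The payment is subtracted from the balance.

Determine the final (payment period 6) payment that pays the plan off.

$264.53

# | Opening | Interest | Payment | End bal
1 | $4,685.43 | $74.97 | $932.11 | $3,828.29
2 | $3,828.29 | $61.25 | $932.11 | $2,957.43
3 | $2,957.43 | $47.32 | $932.11 | $2,072.64
4 | $2,072.64 | $33.16 | $932.11 | $1,173.69
5 | $1,173.69 | $18.78 | $932.11 | $260.36
6 | $260.36 | $4.17 | $264.53 | $0.00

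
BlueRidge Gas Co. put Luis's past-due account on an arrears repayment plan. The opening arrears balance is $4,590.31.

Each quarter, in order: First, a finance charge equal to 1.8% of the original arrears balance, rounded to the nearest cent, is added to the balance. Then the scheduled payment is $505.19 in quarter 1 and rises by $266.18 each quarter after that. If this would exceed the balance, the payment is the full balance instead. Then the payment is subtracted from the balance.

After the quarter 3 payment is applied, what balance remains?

$2,524.09

Quarter 1: $4,590.31 +$82.63 interest = $4,672.94; pay $505.19 → $4,167.75
Quarter 2: $4,167.75 +$82.63 interest = $4,250.38; pay $771.37 → $3,479.01
Quarter 3: $3,479.01 +$82.63 interest = $3,561.64; pay $1,037.55 → $2,524.09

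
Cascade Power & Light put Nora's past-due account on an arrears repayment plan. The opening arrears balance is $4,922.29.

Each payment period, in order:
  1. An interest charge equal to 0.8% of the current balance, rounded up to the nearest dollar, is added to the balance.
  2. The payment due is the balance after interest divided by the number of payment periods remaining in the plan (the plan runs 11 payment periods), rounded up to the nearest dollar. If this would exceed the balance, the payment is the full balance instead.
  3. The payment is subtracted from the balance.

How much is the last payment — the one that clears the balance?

$488.29

Payment period 1: $4,922.29 +$40.00 interest = $4,962.29; pay $452.00 → $4,510.29
Payment period 2: $4,510.29 +$37.00 interest = $4,547.29; pay $455.00 → $4,092.29
Payment period 3: $4,092.29 +$33.00 interest = $4,125.29; pay $459.00 → $3,666.29
Payment period 4: $3,666.29 +$30.00 interest = $3,696.29; pay $463.00 → $3,233.29
Payment period 5: $3,233.29 +$26.00 interest = $3,259.29; pay $466.00 → $2,793.29
Payment period 6: $2,793.29 +$23.00 interest = $2,816.29; pay $470.00 → $2,346.29
Payment period 7: $2,346.29 +$19.00 interest = $2,365.29; pay $474.00 → $1,891.29
Payment period 8: $1,891.29 +$16.00 interest = $1,907.29; pay $477.00 → $1,430.29
Payment period 9: $1,430.29 +$12.00 interest = $1,442.29; pay $481.00 → $961.29
Payment period 10: $961.29 +$8.00 interest = $969.29; pay $485.00 → $484.29
Payment period 11: $484.29 +$4.00 interest = $488.29; pay $488.29 → $0.00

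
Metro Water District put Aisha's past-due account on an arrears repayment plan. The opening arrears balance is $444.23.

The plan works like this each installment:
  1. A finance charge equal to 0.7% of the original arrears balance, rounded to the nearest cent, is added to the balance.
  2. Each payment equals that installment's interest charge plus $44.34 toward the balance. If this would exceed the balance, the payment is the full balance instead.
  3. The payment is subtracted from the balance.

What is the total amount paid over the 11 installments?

Installment 1: opening $444.23; interest $3.11 → $447.34; payment $47.45; balance $399.89
Installment 2: opening $399.89; interest $3.11 → $403.00; payment $47.45; balance $355.55
Installment 3: opening $355.55; interest $3.11 → $358.66; payment $47.45; balance $311.21
Installment 4: opening $311.21; interest $3.11 → $314.32; payment $47.45; balance $266.87
Installment 5: opening $266.87; interest $3.11 → $269.98; payment $47.45; balance $222.53
Installment 6: opening $222.53; interest $3.11 → $225.64; payment $47.45; balance $178.19
Installment 7: opening $178.19; interest $3.11 → $181.30; payment $47.45; balance $133.85
Installment 8: opening $133.85; interest $3.11 → $136.96; payment $47.45; balance $89.51
Installment 9: opening $89.51; interest $3.11 → $92.62; payment $47.45; balance $45.17
Installment 10: opening $45.17; interest $3.11 → $48.28; payment $47.45; balance $0.83
Installment 11: opening $0.83; interest $3.11 → $3.94; payment $3.94; balance $0.00
Total paid: $478.44

$478.44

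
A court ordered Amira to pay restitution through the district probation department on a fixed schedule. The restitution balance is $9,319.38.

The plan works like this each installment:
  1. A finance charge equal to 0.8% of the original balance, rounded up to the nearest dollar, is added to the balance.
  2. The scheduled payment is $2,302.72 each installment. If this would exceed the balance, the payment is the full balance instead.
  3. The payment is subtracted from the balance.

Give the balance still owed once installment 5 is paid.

$0.00

# | Opening | Interest | Payment | End bal
1 | $9,319.38 | $75.00 | $2,302.72 | $7,091.66
2 | $7,091.66 | $75.00 | $2,302.72 | $4,863.94
3 | $4,863.94 | $75.00 | $2,302.72 | $2,636.22
4 | $2,636.22 | $75.00 | $2,302.72 | $408.50
5 | $408.50 | $75.00 | $483.50 | $0.00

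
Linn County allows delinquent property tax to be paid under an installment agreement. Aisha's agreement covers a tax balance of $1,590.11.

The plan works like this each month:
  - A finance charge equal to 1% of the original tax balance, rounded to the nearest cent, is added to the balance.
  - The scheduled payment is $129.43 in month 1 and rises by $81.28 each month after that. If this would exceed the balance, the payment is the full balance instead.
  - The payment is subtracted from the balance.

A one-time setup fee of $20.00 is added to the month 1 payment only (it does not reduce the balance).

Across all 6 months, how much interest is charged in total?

# | Opening | Interest | Payment | Fee | End bal
1 | $1,590.11 | $15.90 | $129.43 | $20.00 | $1,476.58
2 | $1,476.58 | $15.90 | $210.71 | — | $1,281.77
3 | $1,281.77 | $15.90 | $291.99 | — | $1,005.68
4 | $1,005.68 | $15.90 | $373.27 | — | $648.31
5 | $648.31 | $15.90 | $454.55 | — | $209.66
6 | $209.66 | $15.90 | $225.56 | — | $0.00
Total interest: $15.90 + $15.90 + $15.90 + $15.90 + $15.90 + $15.90 = $95.40

$95.40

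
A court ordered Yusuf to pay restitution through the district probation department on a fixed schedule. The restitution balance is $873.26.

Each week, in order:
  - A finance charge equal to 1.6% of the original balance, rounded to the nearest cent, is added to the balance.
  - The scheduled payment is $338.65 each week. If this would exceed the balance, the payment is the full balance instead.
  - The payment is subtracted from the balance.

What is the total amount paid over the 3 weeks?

Week 1: $873.26 +$13.97 interest = $887.23; pay $338.65 → $548.58
Week 2: $548.58 +$13.97 interest = $562.55; pay $338.65 → $223.90
Week 3: $223.90 +$13.97 interest = $237.87; pay $237.87 → $0.00
Total paid: $915.17

$915.17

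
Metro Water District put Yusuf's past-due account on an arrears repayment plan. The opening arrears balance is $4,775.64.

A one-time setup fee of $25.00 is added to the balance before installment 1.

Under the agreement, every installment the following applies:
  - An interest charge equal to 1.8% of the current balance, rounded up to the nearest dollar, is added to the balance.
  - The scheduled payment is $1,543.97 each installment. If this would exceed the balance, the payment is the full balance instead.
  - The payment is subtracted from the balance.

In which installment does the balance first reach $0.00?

4

Installment 1: opening $4,800.64; interest $87.00 → $4,887.64; payment $1,543.97; balance $3,343.67
Installment 2: opening $3,343.67; interest $61.00 → $3,404.67; payment $1,543.97; balance $1,860.70
Installment 3: opening $1,860.70; interest $34.00 → $1,894.70; payment $1,543.97; balance $350.73
Installment 4: opening $350.73; interest $7.00 → $357.73; payment $357.73; balance $0.00
Balance reaches $0.00 in installment 4.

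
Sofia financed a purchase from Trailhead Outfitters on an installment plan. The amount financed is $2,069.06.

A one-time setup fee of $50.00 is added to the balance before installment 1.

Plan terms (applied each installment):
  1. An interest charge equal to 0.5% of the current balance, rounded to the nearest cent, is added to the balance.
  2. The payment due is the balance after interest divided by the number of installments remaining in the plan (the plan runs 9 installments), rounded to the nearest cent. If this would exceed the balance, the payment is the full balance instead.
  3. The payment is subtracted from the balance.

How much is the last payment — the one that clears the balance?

$246.26

Installment 1: $2,119.06 +$10.60 interest = $2,129.66; pay $236.63 → $1,893.03
Installment 2: $1,893.03 +$9.47 interest = $1,902.50; pay $237.81 → $1,664.69
Installment 3: $1,664.69 +$8.32 interest = $1,673.01; pay $239.00 → $1,434.01
Installment 4: $1,434.01 +$7.17 interest = $1,441.18; pay $240.20 → $1,200.98
Installment 5: $1,200.98 +$6.00 interest = $1,206.98; pay $241.40 → $965.58
Installment 6: $965.58 +$4.83 interest = $970.41; pay $242.60 → $727.81
Installment 7: $727.81 +$3.64 interest = $731.45; pay $243.82 → $487.63
Installment 8: $487.63 +$2.44 interest = $490.07; pay $245.04 → $245.03
Installment 9: $245.03 +$1.23 interest = $246.26; pay $246.26 → $0.00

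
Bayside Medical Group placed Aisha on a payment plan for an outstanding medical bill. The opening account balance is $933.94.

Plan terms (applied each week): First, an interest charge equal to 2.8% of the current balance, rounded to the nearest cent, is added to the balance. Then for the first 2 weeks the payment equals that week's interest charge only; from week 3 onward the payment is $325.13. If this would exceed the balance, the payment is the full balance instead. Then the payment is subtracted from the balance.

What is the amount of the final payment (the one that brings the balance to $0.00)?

Week 1: opening $933.94; interest $26.15 → $960.09; payment $26.15; balance $933.94
Week 2: opening $933.94; interest $26.15 → $960.09; payment $26.15; balance $933.94
Week 3: opening $933.94; interest $26.15 → $960.09; payment $325.13; balance $634.96
Week 4: opening $634.96; interest $17.78 → $652.74; payment $325.13; balance $327.61
Week 5: opening $327.61; interest $9.17 → $336.78; payment $325.13; balance $11.65
Week 6: opening $11.65; interest $0.33 → $11.98; payment $11.98; balance $0.00

$11.98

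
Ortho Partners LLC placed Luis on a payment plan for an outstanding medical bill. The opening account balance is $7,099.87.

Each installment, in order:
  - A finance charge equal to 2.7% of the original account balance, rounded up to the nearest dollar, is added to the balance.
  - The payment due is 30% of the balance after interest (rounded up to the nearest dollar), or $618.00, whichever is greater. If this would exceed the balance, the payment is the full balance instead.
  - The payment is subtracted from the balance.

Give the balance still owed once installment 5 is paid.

Installment 1: opening $7,099.87; interest $192.00 → $7,291.87; payment $2,188.00; balance $5,103.87
Installment 2: opening $5,103.87; interest $192.00 → $5,295.87; payment $1,589.00; balance $3,706.87
Installment 3: opening $3,706.87; interest $192.00 → $3,898.87; payment $1,170.00; balance $2,728.87
Installment 4: opening $2,728.87; interest $192.00 → $2,920.87; payment $877.00; balance $2,043.87
Installment 5: opening $2,043.87; interest $192.00 → $2,235.87; payment $671.00; balance $1,564.87

$1,564.87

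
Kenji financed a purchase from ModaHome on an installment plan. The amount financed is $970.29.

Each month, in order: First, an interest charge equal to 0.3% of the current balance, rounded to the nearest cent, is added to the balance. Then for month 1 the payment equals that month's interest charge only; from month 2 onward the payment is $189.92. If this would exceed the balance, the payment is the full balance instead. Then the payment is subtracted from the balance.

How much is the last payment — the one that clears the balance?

$29.71

Month 1: $970.29 +$2.91 interest = $973.20; pay $2.91 → $970.29
Month 2: $970.29 +$2.91 interest = $973.20; pay $189.92 → $783.28
Month 3: $783.28 +$2.35 interest = $785.63; pay $189.92 → $595.71
Month 4: $595.71 +$1.79 interest = $597.50; pay $189.92 → $407.58
Month 5: $407.58 +$1.22 interest = $408.80; pay $189.92 → $218.88
Month 6: $218.88 +$0.66 interest = $219.54; pay $189.92 → $29.62
Month 7: $29.62 +$0.09 interest = $29.71; pay $29.71 → $0.00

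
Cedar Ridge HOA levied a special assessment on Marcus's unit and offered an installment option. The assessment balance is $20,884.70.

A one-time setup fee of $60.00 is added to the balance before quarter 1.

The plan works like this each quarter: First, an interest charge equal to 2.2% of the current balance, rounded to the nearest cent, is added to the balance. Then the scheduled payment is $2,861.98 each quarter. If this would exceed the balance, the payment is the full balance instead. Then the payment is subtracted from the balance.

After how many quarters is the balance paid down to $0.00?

# | Opening | Interest | Payment | End bal
1 | $20,944.70 | $460.78 | $2,861.98 | $18,543.50
2 | $18,543.50 | $407.96 | $2,861.98 | $16,089.48
3 | $16,089.48 | $353.97 | $2,861.98 | $13,581.47
4 | $13,581.47 | $298.79 | $2,861.98 | $11,018.28
5 | $11,018.28 | $242.40 | $2,861.98 | $8,398.70
6 | $8,398.70 | $184.77 | $2,861.98 | $5,721.49
7 | $5,721.49 | $125.87 | $2,861.98 | $2,985.38
8 | $2,985.38 | $65.68 | $2,861.98 | $189.08
9 | $189.08 | $4.16 | $193.24 | $0.00
Balance reaches $0.00 in quarter 9.

9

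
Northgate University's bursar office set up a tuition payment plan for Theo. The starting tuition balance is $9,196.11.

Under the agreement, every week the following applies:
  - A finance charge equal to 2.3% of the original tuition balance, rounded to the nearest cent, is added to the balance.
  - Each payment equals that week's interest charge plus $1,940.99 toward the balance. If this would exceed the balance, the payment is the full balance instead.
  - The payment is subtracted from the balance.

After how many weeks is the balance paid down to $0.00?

5

Week 1: $9,196.11 +$211.51 interest = $9,407.62; pay $2,152.50 → $7,255.12
Week 2: $7,255.12 +$211.51 interest = $7,466.63; pay $2,152.50 → $5,314.13
Week 3: $5,314.13 +$211.51 interest = $5,525.64; pay $2,152.50 → $3,373.14
Week 4: $3,373.14 +$211.51 interest = $3,584.65; pay $2,152.50 → $1,432.15
Week 5: $1,432.15 +$211.51 interest = $1,643.66; pay $1,643.66 → $0.00
Balance reaches $0.00 in week 5.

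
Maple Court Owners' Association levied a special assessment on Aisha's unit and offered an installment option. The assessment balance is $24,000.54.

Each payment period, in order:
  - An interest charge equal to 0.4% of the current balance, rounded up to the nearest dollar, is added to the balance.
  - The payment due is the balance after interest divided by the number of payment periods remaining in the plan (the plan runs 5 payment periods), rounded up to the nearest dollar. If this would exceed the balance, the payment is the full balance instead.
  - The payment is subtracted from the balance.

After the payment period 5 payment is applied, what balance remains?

$0.00

Payment period 1: opening $24,000.54; interest $97.00 → $24,097.54; payment $4,820.00; balance $19,277.54
Payment period 2: opening $19,277.54; interest $78.00 → $19,355.54; payment $4,839.00; balance $14,516.54
Payment period 3: opening $14,516.54; interest $59.00 → $14,575.54; payment $4,859.00; balance $9,716.54
Payment period 4: opening $9,716.54; interest $39.00 → $9,755.54; payment $4,878.00; balance $4,877.54
Payment period 5: opening $4,877.54; interest $20.00 → $4,897.54; payment $4,897.54; balance $0.00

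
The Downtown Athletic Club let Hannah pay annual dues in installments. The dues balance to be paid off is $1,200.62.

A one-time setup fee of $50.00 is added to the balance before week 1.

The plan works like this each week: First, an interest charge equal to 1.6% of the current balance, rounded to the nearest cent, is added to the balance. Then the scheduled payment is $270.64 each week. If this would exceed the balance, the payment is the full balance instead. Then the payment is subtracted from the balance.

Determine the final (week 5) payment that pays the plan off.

# | Opening | Interest | Payment | End bal
1 | $1,250.62 | $20.01 | $270.64 | $999.99
2 | $999.99 | $16.00 | $270.64 | $745.35
3 | $745.35 | $11.93 | $270.64 | $486.64
4 | $486.64 | $7.79 | $270.64 | $223.79
5 | $223.79 | $3.58 | $227.37 | $0.00

$227.37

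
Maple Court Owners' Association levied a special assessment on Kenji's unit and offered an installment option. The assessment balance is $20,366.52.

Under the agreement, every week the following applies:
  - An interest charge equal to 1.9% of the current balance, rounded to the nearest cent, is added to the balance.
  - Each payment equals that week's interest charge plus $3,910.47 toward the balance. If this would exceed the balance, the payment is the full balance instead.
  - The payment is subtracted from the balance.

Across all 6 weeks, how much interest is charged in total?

Week 1: opening $20,366.52; interest $386.96 → $20,753.48; payment $4,297.43; balance $16,456.05
Week 2: opening $16,456.05; interest $312.66 → $16,768.71; payment $4,223.13; balance $12,545.58
Week 3: opening $12,545.58; interest $238.37 → $12,783.95; payment $4,148.84; balance $8,635.11
Week 4: opening $8,635.11; interest $164.07 → $8,799.18; payment $4,074.54; balance $4,724.64
Week 5: opening $4,724.64; interest $89.77 → $4,814.41; payment $4,000.24; balance $814.17
Week 6: opening $814.17; interest $15.47 → $829.64; payment $829.64; balance $0.00
Total interest: $386.96 + $312.66 + $238.37 + $164.07 + $89.77 + $15.47 = $1,207.30

$1,207.30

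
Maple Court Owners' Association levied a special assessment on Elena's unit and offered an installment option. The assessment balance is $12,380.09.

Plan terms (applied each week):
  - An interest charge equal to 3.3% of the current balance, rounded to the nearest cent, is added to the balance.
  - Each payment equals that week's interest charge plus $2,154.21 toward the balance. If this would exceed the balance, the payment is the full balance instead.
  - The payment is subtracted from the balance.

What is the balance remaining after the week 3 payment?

$5,917.46

Week 1: $12,380.09 +$408.54 interest = $12,788.63; pay $2,562.75 → $10,225.88
Week 2: $10,225.88 +$337.45 interest = $10,563.33; pay $2,491.66 → $8,071.67
Week 3: $8,071.67 +$266.37 interest = $8,338.04; pay $2,420.58 → $5,917.46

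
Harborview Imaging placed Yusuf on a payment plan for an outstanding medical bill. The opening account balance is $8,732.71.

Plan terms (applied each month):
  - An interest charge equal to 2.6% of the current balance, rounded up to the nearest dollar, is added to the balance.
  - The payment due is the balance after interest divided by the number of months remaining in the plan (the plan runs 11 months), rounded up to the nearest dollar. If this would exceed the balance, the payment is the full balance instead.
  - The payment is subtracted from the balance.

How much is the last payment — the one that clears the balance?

$1,053.71

# | Opening | Interest | Payment | End bal
1 | $8,732.71 | $228.00 | $815.00 | $8,145.71
2 | $8,145.71 | $212.00 | $836.00 | $7,521.71
3 | $7,521.71 | $196.00 | $858.00 | $6,859.71
4 | $6,859.71 | $179.00 | $880.00 | $6,158.71
5 | $6,158.71 | $161.00 | $903.00 | $5,416.71
6 | $5,416.71 | $141.00 | $927.00 | $4,630.71
7 | $4,630.71 | $121.00 | $951.00 | $3,800.71
8 | $3,800.71 | $99.00 | $975.00 | $2,924.71
9 | $2,924.71 | $77.00 | $1,001.00 | $2,000.71
10 | $2,000.71 | $53.00 | $1,027.00 | $1,026.71
11 | $1,026.71 | $27.00 | $1,053.71 | $0.00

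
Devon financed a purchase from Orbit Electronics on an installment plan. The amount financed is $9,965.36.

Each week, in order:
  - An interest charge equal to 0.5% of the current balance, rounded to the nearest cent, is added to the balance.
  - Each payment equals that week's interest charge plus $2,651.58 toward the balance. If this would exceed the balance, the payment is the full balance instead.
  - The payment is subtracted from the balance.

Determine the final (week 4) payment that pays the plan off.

Week 1: $9,965.36 +$49.83 interest = $10,015.19; pay $2,701.41 → $7,313.78
Week 2: $7,313.78 +$36.57 interest = $7,350.35; pay $2,688.15 → $4,662.20
Week 3: $4,662.20 +$23.31 interest = $4,685.51; pay $2,674.89 → $2,010.62
Week 4: $2,010.62 +$10.05 interest = $2,020.67; pay $2,020.67 → $0.00

$2,020.67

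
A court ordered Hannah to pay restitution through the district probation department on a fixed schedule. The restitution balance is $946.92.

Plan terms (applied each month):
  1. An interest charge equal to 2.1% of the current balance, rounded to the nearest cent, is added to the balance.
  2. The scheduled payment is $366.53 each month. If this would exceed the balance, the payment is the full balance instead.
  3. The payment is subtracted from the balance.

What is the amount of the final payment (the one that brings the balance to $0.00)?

$251.53

Month 1: opening $946.92; interest $19.89 → $966.81; payment $366.53; balance $600.28
Month 2: opening $600.28; interest $12.61 → $612.89; payment $366.53; balance $246.36
Month 3: opening $246.36; interest $5.17 → $251.53; payment $251.53; balance $0.00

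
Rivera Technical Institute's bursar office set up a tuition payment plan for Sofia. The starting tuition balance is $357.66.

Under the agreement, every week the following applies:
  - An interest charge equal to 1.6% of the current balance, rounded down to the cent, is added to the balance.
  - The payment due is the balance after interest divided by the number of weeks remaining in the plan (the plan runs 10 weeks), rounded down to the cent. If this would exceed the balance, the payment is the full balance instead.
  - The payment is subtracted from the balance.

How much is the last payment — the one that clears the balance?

$41.92

Week 1: $357.66 +$5.72 interest = $363.38; pay $36.33 → $327.05
Week 2: $327.05 +$5.23 interest = $332.28; pay $36.92 → $295.36
Week 3: $295.36 +$4.72 interest = $300.08; pay $37.51 → $262.57
Week 4: $262.57 +$4.20 interest = $266.77; pay $38.11 → $228.66
Week 5: $228.66 +$3.65 interest = $232.31; pay $38.71 → $193.60
Week 6: $193.60 +$3.09 interest = $196.69; pay $39.33 → $157.36
Week 7: $157.36 +$2.51 interest = $159.87; pay $39.96 → $119.91
Week 8: $119.91 +$1.91 interest = $121.82; pay $40.60 → $81.22
Week 9: $81.22 +$1.29 interest = $82.51; pay $41.25 → $41.26
Week 10: $41.26 +$0.66 interest = $41.92; pay $41.92 → $0.00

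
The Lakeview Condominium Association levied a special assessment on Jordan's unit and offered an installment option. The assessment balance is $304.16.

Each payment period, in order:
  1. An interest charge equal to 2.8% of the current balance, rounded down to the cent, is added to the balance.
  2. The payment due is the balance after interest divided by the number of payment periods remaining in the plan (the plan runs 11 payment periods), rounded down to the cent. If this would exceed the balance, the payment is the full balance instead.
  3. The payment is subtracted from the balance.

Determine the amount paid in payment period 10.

$36.44

Payment period 1: opening $304.16; interest $8.51 → $312.67; payment $28.42; balance $284.25
Payment period 2: opening $284.25; interest $7.95 → $292.20; payment $29.22; balance $262.98
Payment period 3: opening $262.98; interest $7.36 → $270.34; payment $30.03; balance $240.31
Payment period 4: opening $240.31; interest $6.72 → $247.03; payment $30.87; balance $216.16
Payment period 5: opening $216.16; interest $6.05 → $222.21; payment $31.74; balance $190.47
Payment period 6: opening $190.47; interest $5.33 → $195.80; payment $32.63; balance $163.17
Payment period 7: opening $163.17; interest $4.56 → $167.73; payment $33.54; balance $134.19
Payment period 8: opening $134.19; interest $3.75 → $137.94; payment $34.48; balance $103.46
Payment period 9: opening $103.46; interest $2.89 → $106.35; payment $35.45; balance $70.90
Payment period 10: opening $70.90; interest $1.98 → $72.88; payment $36.44; balance $36.44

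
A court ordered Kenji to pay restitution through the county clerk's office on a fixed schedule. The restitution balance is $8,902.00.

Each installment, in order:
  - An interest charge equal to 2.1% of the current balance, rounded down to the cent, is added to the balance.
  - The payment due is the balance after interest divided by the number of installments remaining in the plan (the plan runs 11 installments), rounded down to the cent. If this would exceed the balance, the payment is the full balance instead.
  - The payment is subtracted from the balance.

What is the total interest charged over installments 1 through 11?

$1,203.96

Installment 1: opening $8,902.00; interest $186.94 → $9,088.94; payment $826.26; balance $8,262.68
Installment 2: opening $8,262.68; interest $173.51 → $8,436.19; payment $843.61; balance $7,592.58
Installment 3: opening $7,592.58; interest $159.44 → $7,752.02; payment $861.33; balance $6,890.69
Installment 4: opening $6,890.69; interest $144.70 → $7,035.39; payment $879.42; balance $6,155.97
Installment 5: opening $6,155.97; interest $129.27 → $6,285.24; payment $897.89; balance $5,387.35
Installment 6: opening $5,387.35; interest $113.13 → $5,500.48; payment $916.74; balance $4,583.74
Installment 7: opening $4,583.74; interest $96.25 → $4,679.99; payment $935.99; balance $3,744.00
Installment 8: opening $3,744.00; interest $78.62 → $3,822.62; payment $955.65; balance $2,866.97
Installment 9: opening $2,866.97; interest $60.20 → $2,927.17; payment $975.72; balance $1,951.45
Installment 10: opening $1,951.45; interest $40.98 → $1,992.43; payment $996.21; balance $996.22
Installment 11: opening $996.22; interest $20.92 → $1,017.14; payment $1,017.14; balance $0.00
Total interest: $186.94 + $173.51 + $159.44 + $144.70 + $129.27 + $113.13 + $96.25 + $78.62 + $60.20 + $40.98 + $20.92 = $1,203.96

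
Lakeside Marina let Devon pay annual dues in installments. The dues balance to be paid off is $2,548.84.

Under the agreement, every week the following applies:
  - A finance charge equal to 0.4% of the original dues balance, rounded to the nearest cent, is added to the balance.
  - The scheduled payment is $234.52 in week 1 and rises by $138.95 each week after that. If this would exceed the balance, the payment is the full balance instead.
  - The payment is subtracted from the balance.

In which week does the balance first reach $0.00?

# | Opening | Interest | Payment | End bal
1 | $2,548.84 | $10.20 | $234.52 | $2,324.52
2 | $2,324.52 | $10.20 | $373.47 | $1,961.25
3 | $1,961.25 | $10.20 | $512.42 | $1,459.03
4 | $1,459.03 | $10.20 | $651.37 | $817.86
5 | $817.86 | $10.20 | $790.32 | $37.74
6 | $37.74 | $10.20 | $47.94 | $0.00
Balance reaches $0.00 in week 6.

6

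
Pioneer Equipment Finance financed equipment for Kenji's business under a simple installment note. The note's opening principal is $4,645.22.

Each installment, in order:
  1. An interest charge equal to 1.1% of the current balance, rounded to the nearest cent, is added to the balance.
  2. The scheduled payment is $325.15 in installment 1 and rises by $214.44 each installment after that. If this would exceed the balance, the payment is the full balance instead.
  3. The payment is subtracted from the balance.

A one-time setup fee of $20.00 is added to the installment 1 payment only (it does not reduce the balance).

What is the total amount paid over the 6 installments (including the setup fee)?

Installment 1: opening $4,645.22; interest $51.10 → $4,696.32; payment $325.15 (+ $20.00 fee); balance $4,371.17
Installment 2: opening $4,371.17; interest $48.08 → $4,419.25; payment $539.59; balance $3,879.66
Installment 3: opening $3,879.66; interest $42.68 → $3,922.34; payment $754.03; balance $3,168.31
Installment 4: opening $3,168.31; interest $34.85 → $3,203.16; payment $968.47; balance $2,234.69
Installment 5: opening $2,234.69; interest $24.58 → $2,259.27; payment $1,182.91; balance $1,076.36
Installment 6: opening $1,076.36; interest $11.84 → $1,088.20; payment $1,088.20; balance $0.00
Total paid: $4,878.35

$4,878.35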